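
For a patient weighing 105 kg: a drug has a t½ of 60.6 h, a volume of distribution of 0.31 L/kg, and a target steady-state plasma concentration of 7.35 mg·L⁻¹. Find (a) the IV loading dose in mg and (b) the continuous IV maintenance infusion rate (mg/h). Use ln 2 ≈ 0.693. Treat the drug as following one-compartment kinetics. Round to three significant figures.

Total Vd = 0.31 × 105 = 32.55 L
LD = Vd × C = 32.55 × 7.35 = 239.2 mg
CL = 0.693 × Vd / t½ = 0.693 × 32.55 / 60.6 = 0.3722 L/h
Infusion rate = CL × Css = 0.3722 × 7.35 = 2.736 mg/h

(a) 239 mg; (b) 2.74 mg/h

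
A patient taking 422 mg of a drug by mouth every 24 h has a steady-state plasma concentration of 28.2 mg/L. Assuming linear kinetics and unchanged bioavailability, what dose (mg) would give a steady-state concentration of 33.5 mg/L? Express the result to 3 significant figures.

501 mg

For first-order elimination, Css ∝ F·D/(CL·τ); F and CL are unchanged, so Css ∝ D/τ.
D₂ = D₁ × (Css,target / Css,current) = 422 × 33.5/28.2 = 501.3 mg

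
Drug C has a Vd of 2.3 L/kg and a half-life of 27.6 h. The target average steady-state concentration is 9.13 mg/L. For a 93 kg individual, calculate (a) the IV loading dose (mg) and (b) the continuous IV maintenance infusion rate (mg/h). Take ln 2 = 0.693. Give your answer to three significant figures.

Vd(total) = 93 kg × 2.3 L/kg = 213.9 L
LD = Vd × C = 213.9 × 9.13 = 1953 mg
CL = 0.693 × Vd / t½ = 0.693 × 213.9 / 27.6 = 5.371 L/h
Infusion rate = CL × Css = 5.371 × 9.13 = 49.04 mg/h

(a) 1950 mg; (b) 49.0 mg/h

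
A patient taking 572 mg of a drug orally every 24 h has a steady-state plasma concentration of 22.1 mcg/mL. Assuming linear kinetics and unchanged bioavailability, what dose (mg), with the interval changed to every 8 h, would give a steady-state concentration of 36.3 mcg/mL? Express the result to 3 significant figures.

For first-order elimination, Css ∝ F·D/(CL·τ); F and CL are unchanged, so Css ∝ D/τ.
D₂ = D₁ × (Css,target / Css,current) × (τ₂/τ₁) = 572 × (36.3/22.1) × (8/24) = 313.2 mg

313 mg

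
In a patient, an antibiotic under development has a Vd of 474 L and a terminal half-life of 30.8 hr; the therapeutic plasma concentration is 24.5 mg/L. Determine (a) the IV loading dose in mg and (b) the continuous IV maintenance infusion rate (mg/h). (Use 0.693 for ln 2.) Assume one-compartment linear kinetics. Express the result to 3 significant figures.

(a) 11600 mg; (b) 261 mg/h

LD = Vd × C = 474.0 × 24.5 = 11610 mg
CL = 0.693 × Vd / t½ = 0.693 × 474.0 / 30.8 = 10.67 L/h
Infusion rate = CL × Css = 10.67 × 24.5 = 261.4 mg/h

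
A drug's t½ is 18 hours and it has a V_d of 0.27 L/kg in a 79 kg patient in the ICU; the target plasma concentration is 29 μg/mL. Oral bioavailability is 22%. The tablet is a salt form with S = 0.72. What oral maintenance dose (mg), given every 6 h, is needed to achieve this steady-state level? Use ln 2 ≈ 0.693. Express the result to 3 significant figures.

902 mg

Vd = 0.27 L/kg × 79 kg = 21.33 L
k = 0.693/18 = 0.03850 h⁻¹, so CL = k·Vd = 0.03850 × 21.33 = 0.8212 L/h
D = CL × Css × τ / F / S = 0.8212 × 29 × 6 / 0.22 / 0.72 = 902.1 mg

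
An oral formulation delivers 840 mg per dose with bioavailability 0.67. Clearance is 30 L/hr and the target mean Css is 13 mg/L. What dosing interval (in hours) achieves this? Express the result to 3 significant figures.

1.44 h

F·D/τ = CL·Css → τ = F·D / (CL·Css).
τ = 0.67 × 840 / (30 × 13) = 1.443 h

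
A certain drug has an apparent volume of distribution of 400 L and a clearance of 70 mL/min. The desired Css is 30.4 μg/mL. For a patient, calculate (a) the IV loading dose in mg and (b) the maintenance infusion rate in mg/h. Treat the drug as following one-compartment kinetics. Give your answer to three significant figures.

LD = Vd · C_target = 400.0 × 30.4 = 12160 mg
Convert clearance: 70 mL/min × 60 min/h ÷ 1000 mL/L = 4.200 L/h
Maintenance: replace elimination → rate = CL × Css = 4.200 × 30.4 = 127.7 mg/h

(a) 12200 mg; (b) 128 mg/h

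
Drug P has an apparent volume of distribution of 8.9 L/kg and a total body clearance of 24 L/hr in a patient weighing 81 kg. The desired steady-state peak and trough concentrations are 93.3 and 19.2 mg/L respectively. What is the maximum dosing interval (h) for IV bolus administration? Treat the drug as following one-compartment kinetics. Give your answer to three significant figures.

47.5 h

Vd = 8.9 L/kg × 81 kg = 720.9 L
k = CL / Vd = 24.00 / 720.9 = 0.03329 h⁻¹
Between IV bolus doses, concentration decays as C = C₀·e^(−kτ), so C_peak/C_trough = e^(kτ).
τ_max = ln(C_peak/C_trough) / k = ln(93.3/19.2) / 0.03329 = 1.581 / 0.03329 = 47.49 h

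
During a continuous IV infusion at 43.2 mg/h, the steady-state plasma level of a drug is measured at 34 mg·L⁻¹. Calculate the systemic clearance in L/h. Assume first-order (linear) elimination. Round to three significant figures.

At steady state, infusion rate = CL × Css, so CL = rate / Css.
CL = 43.2 / 34 = 1.271 L/h

1.27 L/h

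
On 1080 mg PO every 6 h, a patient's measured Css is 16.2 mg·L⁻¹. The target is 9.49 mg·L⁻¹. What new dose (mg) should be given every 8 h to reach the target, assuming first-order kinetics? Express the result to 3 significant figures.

With linear kinetics, Css is proportional to dose rate (D/τ) at fixed clearance.
D₂ = D₁ × (Css,target / Css,current) × (τ₂/τ₁) = 1080 × (9.49/16.2) × (8/6) = 843.6 mg

844 mg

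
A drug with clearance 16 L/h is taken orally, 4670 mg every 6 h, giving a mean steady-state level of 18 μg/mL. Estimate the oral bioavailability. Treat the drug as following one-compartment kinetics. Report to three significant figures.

F·D/τ = CL·Css at steady state → F = CL·Css·τ / D.
F = 16 × 18 × 6 / 4670 = 0.370

0.370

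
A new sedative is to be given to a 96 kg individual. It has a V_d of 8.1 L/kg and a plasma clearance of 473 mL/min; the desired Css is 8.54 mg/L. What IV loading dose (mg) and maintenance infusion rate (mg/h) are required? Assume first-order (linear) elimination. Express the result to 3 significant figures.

(a) 6640 mg; (b) 242 mg/h

Vd = 8.1 L/kg × 96 kg = 777.6 L
Loading dose = Vd × C = 777.6 × 8.54 = 6641 mg
CL = 473 mL/min = 473 × 0.06 = 28.38 L/h
Maintenance infusion rate = CL × Css = 28.38 × 8.54 = 242.4 mg/h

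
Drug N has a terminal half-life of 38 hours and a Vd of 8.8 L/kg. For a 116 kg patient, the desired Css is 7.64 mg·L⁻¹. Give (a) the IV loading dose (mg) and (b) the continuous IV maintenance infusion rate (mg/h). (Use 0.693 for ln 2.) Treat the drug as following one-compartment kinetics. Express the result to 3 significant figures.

Total Vd = 8.8 × 116 = 1021 L
LD = Vd × C = 1021 × 7.64 = 7800 mg
CL = 0.693 × Vd / t½ = 0.693 × 1021 / 38 = 18.62 L/h
Infusion rate = CL × Css = 18.62 × 7.64 = 142.3 mg/h

(a) 7800 mg; (b) 142 mg/h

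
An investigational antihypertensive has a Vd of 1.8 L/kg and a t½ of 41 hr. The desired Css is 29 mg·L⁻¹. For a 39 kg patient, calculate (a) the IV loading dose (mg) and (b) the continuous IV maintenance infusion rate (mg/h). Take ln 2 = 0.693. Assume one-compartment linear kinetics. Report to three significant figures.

(a) 2040 mg; (b) 34.4 mg/h

Vd(total) = 39 kg × 1.8 L/kg = 70.20 L
LD = Vd × C = 70.20 × 29 = 2036 mg
CL = 0.693 × Vd / t½ = 0.693 × 70.20 / 41 = 1.187 L/h
Infusion rate = CL × Css = 1.187 × 29 = 34.42 mg/h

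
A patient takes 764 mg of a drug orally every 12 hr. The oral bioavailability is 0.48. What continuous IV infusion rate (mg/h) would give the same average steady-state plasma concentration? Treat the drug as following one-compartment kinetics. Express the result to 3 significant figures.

Equivalent systemic input: infusion rate = F·D/τ.
Rate = 0.48 × 764 / 12 = 30.56 mg/h

30.6 mg/h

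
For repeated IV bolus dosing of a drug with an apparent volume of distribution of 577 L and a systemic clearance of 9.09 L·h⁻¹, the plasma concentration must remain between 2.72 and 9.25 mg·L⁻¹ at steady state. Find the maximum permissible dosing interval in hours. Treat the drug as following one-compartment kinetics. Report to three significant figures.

77.7 h

k = CL / Vd = 9.090 / 577.0 = 0.01575 h⁻¹
Between IV bolus doses, concentration decays as C = C₀·e^(−kτ), so C_peak/C_trough = e^(kτ).
τ_max = ln(C_peak/C_trough) / k = ln(9.25/2.72) / 0.01575 = 1.224 / 0.01575 = 77.71 h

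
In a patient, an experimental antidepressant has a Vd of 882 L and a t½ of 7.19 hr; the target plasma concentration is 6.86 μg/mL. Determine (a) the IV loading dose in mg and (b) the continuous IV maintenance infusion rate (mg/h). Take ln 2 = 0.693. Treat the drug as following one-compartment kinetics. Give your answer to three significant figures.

LD = Vd × C = 882.0 × 6.86 = 6051 mg
CL = 0.693 × Vd / t½ = 0.693 × 882.0 / 7.19 = 85.01 L/h
Infusion rate = CL × Css = 85.01 × 6.86 = 583.2 mg/h

(a) 6050 mg; (b) 583 mg/h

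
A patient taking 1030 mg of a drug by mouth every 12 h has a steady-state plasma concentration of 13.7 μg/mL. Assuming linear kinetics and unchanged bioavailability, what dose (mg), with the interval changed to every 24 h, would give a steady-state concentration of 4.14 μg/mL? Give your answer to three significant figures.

With linear kinetics, Css is proportional to dose rate (D/τ) at fixed clearance.
D₂ = D₁ × (Css,target / Css,current) × (τ₂/τ₁) = 1030 × (4.14/13.7) × (24/12) = 622.5 mg

623 mg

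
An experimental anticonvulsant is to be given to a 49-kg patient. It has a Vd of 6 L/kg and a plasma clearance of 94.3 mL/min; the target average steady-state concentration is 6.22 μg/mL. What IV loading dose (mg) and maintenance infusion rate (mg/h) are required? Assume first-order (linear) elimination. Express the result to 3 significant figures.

Vd = 6 L/kg × 49 kg = 294.0 L
Loading dose = Vd × C = 294.0 × 6.22 = 1829 mg
Convert clearance: 94.3 mL/min × 60 min/h ÷ 1000 mL/L = 5.658 L/h
Maintenance: replace elimination → rate = CL × Css = 5.658 × 6.22 = 35.19 mg/h

(a) 1830 mg; (b) 35.2 mg/h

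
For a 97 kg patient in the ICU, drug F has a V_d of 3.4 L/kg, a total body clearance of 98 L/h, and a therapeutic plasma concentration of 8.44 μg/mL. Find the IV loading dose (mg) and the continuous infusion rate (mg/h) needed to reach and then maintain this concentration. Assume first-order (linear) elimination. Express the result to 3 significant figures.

(a) 2780 mg; (b) 827 mg/h

Vd(total) = 97 kg × 3.4 L/kg = 329.8 L
Loading: fill Vd to C_target → 329.8 L × 8.44 mg/L = 2784 mg
Maintenance: replace elimination → rate = CL × Css = 98.00 × 8.44 = 827.1 mg/h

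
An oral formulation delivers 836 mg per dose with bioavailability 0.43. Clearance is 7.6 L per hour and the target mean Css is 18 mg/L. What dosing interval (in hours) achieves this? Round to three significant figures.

2.63 h

F·D/τ = CL·Css → τ = F·D / (CL·Css).
τ = 0.43 × 836 / (7.6 × 18) = 2.628 h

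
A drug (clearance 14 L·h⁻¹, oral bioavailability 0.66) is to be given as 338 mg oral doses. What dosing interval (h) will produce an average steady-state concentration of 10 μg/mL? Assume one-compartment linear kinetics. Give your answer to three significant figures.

1.59 h

F·D/τ = CL·Css → τ = F·D / (CL·Css).
τ = 0.66 × 338 / (14 × 10) = 1.593 h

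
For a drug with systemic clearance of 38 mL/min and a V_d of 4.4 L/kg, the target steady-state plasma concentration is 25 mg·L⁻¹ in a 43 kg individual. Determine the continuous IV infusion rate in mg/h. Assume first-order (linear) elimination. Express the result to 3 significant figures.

57.0 mg/h

CL = 38 mL/min × 60/1000 = 2.280 L/h
Infusion rate = CL · Css = 2.280 L/h × 25 mg/L = 57.00 mg/h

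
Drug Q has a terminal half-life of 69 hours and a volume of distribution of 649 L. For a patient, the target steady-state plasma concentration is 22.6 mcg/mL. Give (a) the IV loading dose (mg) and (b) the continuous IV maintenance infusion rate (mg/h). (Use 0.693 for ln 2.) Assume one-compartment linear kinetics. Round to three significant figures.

(a) 14700 mg; (b) 147 mg/h

LD = Vd × C = 649.0 × 22.6 = 14670 mg
CL = 0.693 × Vd / t½ = 0.693 × 649.0 / 69 = 6.518 L/h
Infusion rate = CL × Css = 6.518 × 22.6 = 147.3 mg/h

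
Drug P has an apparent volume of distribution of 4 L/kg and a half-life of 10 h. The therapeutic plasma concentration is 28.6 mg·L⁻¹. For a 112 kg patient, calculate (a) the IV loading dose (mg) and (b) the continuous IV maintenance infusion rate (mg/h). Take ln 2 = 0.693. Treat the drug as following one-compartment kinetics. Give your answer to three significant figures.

(a) 12800 mg; (b) 888 mg/h

Vd(total) = 112 kg × 4 L/kg = 448.0 L
LD = Vd × C = 448.0 × 28.6 = 12810 mg
CL = 0.693 × Vd / t½ = 0.693 × 448.0 / 10 = 31.05 L/h
Infusion rate = CL × Css = 31.05 × 28.6 = 888.0 mg/h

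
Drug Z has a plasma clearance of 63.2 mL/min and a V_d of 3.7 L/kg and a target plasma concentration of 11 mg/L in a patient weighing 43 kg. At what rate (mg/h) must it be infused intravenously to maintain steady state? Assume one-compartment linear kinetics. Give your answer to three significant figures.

41.7 mg/h

Convert clearance: 63.2 mL/min × 60 min/h ÷ 1000 mL/L = 3.792 L/h
Maintenance depends on clearance, not Vd — rate in must match rate out.
Infusion rate = CL · Css = 3.792 L/h × 11 mg/L = 41.71 mg/h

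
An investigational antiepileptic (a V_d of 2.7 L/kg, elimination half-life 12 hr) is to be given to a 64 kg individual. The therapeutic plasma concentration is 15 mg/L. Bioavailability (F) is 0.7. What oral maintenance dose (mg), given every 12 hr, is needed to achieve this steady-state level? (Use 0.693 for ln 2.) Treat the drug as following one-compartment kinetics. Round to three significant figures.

Vd = 2.7 L/kg × 64 kg = 172.8 L
CL = ln 2 · Vd / t½ = 0.693 × 172.8 / 12 = 9.979 L/h
D = CL × Css × τ / F = 9.979 × 15 × 12 / 0.7 = 2566 mg

2570 mg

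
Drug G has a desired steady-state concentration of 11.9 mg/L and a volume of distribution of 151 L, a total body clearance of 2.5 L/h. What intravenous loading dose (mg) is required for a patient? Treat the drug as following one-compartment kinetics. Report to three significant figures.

LD = Vd × C = 151.0 × 11.90 = 1797 mg

1800 mg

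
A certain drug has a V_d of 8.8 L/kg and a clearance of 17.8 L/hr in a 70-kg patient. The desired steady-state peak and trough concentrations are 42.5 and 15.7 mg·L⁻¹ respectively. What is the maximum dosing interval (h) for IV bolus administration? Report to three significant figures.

34.5 h

Vd(total) = 70 kg × 8.8 L/kg = 616.0 L
k = CL / Vd = 17.80 / 616.0 = 0.02890 h⁻¹
Between IV bolus doses, concentration decays as C = C₀·e^(−kτ), so C_peak/C_trough = e^(kτ).
τ_max = ln(C_peak/C_trough) / k = ln(42.5/15.7) / 0.02890 = 0.9958 / 0.02890 = 34.46 h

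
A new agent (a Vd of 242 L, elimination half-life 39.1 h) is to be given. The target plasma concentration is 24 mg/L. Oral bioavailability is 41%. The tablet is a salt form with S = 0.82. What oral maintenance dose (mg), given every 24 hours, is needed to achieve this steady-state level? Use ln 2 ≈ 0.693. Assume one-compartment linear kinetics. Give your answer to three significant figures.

7350 mg

k = 0.693/39.1 = 0.01772 h⁻¹, so CL = k·Vd = 0.01772 × 242.0 = 4.288 L/h
D = CL × Css × τ / F / S = 4.288 × 24 × 24 / 0.41 / 0.82 = 7346 mg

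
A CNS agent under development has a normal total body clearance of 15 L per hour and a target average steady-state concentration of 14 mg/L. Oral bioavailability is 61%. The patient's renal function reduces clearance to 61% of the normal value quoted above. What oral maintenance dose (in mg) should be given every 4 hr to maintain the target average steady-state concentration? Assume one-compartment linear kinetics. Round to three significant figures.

Patient clearance = 0.61 × 15.00 = 9.150 L/h
D = CL × Css × τ / F = 9.150 × 14 × 4 / 0.61 = 840.0 mg

840 mg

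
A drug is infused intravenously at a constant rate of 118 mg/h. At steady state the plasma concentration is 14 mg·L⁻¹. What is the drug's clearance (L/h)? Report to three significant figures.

At steady state, infusion rate = CL × Css, so CL = rate / Css.
CL = 118 / 14 = 8.429 L/h

8.43 L/h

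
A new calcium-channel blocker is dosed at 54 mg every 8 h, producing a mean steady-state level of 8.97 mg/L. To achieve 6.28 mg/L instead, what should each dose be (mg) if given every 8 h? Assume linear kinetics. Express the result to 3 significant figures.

With linear kinetics, Css is proportional to dose rate (D/τ) at fixed clearance.
D₂ = D₁ × (Css,target / Css,current) = 54 × 6.28/8.97 = 37.81 mg

37.8 mg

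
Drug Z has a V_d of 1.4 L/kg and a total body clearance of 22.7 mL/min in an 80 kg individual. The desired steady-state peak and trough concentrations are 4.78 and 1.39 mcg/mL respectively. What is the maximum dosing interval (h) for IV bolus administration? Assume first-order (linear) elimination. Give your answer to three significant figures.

Vd(total) = 80 kg × 1.4 L/kg = 112.0 L
CL = 22.7 mL/min = 22.7 × 0.06 = 1.362 L/h
k = CL / Vd = 1.362 / 112.0 = 0.01216 h⁻¹
Between IV bolus doses, concentration decays as C = C₀·e^(−kτ), so C_peak/C_trough = e^(kτ).
τ_max = ln(C_peak/C_trough) / k = ln(4.78/1.39) / 0.01216 = 1.235 / 0.01216 = 101.6 h

102 h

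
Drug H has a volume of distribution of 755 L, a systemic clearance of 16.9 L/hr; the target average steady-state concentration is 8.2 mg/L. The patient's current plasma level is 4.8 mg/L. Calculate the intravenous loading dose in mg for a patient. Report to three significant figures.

2570 mg

The loading dose fills Vd to the target concentration; clearance is irrelevant here.
Concentration deficit ΔC = 8.2 − 4.8 = 3.400 mg/L
LD = Vd × ΔC = 755.0 × 3.400 = 2567 mg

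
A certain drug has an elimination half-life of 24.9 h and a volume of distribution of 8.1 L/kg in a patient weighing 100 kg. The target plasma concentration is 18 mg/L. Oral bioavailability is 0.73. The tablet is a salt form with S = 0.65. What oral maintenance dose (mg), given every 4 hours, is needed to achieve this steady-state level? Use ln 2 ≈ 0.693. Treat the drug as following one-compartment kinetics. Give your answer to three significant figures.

Total Vd = 8.1 × 100 = 810.0 L
k = 0.693/24.9 = 0.02783 h⁻¹, so CL = k·Vd = 0.02783 × 810.0 = 22.54 L/h
D = CL × Css × τ / F / S = 22.54 × 18 × 4 / 0.73 / 0.65 = 3420 mg

3420 mg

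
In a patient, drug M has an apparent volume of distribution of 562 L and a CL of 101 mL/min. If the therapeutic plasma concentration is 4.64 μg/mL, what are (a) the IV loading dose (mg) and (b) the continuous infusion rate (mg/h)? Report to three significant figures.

Loading dose = Vd × C = 562.0 × 4.64 = 2608 mg
Convert clearance: 101 mL/min × 60 min/h ÷ 1000 mL/L = 6.060 L/h
Maintenance: replace elimination → rate = CL × Css = 6.060 × 4.64 = 28.12 mg/h

(a) 2610 mg; (b) 28.1 mg/h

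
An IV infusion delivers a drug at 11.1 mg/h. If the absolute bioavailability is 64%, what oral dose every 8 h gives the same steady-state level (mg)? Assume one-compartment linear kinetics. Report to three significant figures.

To maintain the same Css, the systemic dosing rate must be unchanged: F·D/τ = infusion rate.
D = rate × τ / F = 11.1 × 8 / 0.64 = 138.8 mg

139 mg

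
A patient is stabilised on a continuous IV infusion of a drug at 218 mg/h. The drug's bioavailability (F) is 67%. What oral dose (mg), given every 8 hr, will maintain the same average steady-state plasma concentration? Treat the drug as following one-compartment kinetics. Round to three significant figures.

To maintain the same Css, the systemic dosing rate must be unchanged: F·D/τ = infusion rate.
D = rate × τ / F = 218 × 8 / 0.67 = 2603 mg

2600 mg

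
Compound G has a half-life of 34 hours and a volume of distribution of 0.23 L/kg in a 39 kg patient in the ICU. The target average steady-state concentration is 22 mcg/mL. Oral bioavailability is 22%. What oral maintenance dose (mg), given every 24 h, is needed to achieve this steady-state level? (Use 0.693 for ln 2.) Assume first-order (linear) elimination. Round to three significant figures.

439 mg

Vd = 0.23 L/kg × 39 kg = 8.970 L
k = 0.693/34 = 0.02038 h⁻¹, so CL = k·Vd = 0.02038 × 8.970 = 0.1828 L/h
D = CL × Css × τ / F = 0.1828 × 22 × 24 / 0.22 = 438.7 mg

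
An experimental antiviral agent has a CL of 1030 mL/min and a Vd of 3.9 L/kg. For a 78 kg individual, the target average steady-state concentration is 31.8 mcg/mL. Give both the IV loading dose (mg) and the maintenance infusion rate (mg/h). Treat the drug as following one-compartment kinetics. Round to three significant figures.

(a) 9670 mg; (b) 1970 mg/h

Vd(total) = 78 kg × 3.9 L/kg = 304.2 L
Loading dose = Vd × C = 304.2 × 31.8 = 9674 mg
CL = 1030 mL/min = 1030 × 0.06 = 61.80 L/h
Maintenance infusion rate = CL × Css = 61.80 × 31.8 = 1965 mg/h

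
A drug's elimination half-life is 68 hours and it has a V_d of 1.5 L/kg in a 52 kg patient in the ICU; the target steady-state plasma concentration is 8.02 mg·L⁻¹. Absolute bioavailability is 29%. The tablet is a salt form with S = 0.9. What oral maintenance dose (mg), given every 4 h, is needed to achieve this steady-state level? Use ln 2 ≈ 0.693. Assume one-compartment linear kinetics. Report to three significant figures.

97.7 mg

Total Vd = 1.5 × 52 = 78.00 L
k = 0.693/68 = 0.01019 h⁻¹, so CL = k·Vd = 0.01019 × 78.00 = 0.7948 L/h
D = CL × Css × τ / F / S = 0.7948 × 8.02 × 4 / 0.29 / 0.9 = 97.69 mg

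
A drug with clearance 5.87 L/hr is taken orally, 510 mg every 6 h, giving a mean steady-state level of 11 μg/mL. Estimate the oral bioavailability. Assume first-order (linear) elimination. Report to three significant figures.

0.760

F·D/τ = CL·Css at steady state → F = CL·Css·τ / D.
F = 5.87 × 11 × 6 / 510 = 0.760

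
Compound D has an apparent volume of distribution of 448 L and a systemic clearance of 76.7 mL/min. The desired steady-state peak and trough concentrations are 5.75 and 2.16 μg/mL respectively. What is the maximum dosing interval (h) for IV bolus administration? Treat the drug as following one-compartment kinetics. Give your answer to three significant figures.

CL = 76.7 mL/min = 76.7 × 0.06 = 4.602 L/h
k = CL / Vd = 4.602 / 448.0 = 0.01027 h⁻¹
Between IV bolus doses, concentration decays as C = C₀·e^(−kτ), so C_peak/C_trough = e^(kτ).
τ_max = ln(C_peak/C_trough) / k = ln(5.75/2.16) / 0.01027 = 0.9791 / 0.01027 = 95.34 h

95.3 h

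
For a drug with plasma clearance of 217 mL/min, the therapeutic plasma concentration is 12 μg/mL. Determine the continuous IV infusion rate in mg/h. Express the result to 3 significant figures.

CL = 217 mL/min = 217 × 0.06 = 13.02 L/h
R₀ = 13.02 × 12 = 156.2 mg/h

156 mg/h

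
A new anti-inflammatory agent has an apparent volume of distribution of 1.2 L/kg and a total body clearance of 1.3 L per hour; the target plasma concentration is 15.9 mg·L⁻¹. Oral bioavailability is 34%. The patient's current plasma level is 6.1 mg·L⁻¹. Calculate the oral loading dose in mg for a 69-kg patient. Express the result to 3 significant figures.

2390 mg

Vd = 1.2 L/kg × 69 kg = 82.80 L
Concentration deficit ΔC = 15.9 − 6.1 = 9.800 mg/L
LD = Vd × ΔC / F = 82.80 × 9.800 / 0.34 = 2387 mg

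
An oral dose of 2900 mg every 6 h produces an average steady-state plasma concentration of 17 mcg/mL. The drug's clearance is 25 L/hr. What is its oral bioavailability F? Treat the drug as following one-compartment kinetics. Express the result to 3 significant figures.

0.879

F·D/τ = CL·Css at steady state → F = CL·Css·τ / D.
F = 25 × 17 × 6 / 2900 = 0.879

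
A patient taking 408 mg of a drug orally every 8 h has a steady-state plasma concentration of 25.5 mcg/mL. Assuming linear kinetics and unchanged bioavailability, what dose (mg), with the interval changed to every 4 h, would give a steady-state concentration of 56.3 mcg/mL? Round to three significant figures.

For first-order elimination, Css ∝ F·D/(CL·τ); F and CL are unchanged, so Css ∝ D/τ.
D₂ = D₁ × (Css,target / Css,current) × (τ₂/τ₁) = 408 × (56.3/25.5) × (4/8) = 450.4 mg

450 mg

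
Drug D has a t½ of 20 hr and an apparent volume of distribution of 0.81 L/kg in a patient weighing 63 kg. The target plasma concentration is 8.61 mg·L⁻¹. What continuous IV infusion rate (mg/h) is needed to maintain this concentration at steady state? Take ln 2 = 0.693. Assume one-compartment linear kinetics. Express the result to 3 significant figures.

15.2 mg/h

Vd = 0.81 L/kg × 63 kg = 51.03 L
CL = 0.693 × Vd / t½ = 0.693 × 51.03 / 20 = 1.768 L/h
Infusion rate = CL × Css = 1.768 × 8.61 = 15.22 mg/h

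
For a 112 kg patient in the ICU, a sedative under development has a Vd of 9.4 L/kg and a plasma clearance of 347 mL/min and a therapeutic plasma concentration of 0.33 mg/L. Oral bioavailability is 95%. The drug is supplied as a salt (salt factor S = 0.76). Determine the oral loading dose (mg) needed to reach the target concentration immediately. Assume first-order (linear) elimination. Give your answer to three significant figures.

Total Vd = 9.4 × 112 = 1053 L
LD = Vd × C / F / S = 1053 × 0.3300 / 0.95 / 0.76 = 481.3 mg

481 mg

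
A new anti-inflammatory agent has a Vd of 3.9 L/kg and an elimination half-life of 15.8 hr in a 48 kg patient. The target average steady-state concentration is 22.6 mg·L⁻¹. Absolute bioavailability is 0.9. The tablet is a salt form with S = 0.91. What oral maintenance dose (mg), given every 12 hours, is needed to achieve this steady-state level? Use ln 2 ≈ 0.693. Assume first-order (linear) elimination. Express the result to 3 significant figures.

Vd(total) = 48 kg × 3.9 L/kg = 187.2 L
k = 0.693/15.8 = 0.04386 h⁻¹, so CL = k·Vd = 0.04386 × 187.2 = 8.211 L/h
D = CL × Css × τ / F / S = 8.211 × 22.6 × 12 / 0.9 / 0.91 = 2719 mg

2720 mg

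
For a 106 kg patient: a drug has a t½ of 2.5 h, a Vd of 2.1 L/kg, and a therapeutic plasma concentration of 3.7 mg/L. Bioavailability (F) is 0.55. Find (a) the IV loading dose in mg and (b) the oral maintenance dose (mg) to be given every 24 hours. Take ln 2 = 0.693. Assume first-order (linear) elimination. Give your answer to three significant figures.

Vd = 2.1 L/kg × 106 kg = 222.6 L
LD = Vd × C = 222.6 × 3.7 = 823.6 mg
CL = 0.693 × Vd / t½ = 0.693 × 222.6 / 2.5 = 61.70 L/h
D = CL × Css × τ / F = 61.70 × 3.7 × 24 / 0.55 = 9962 mg

(a) 824 mg; (b) 9960 mg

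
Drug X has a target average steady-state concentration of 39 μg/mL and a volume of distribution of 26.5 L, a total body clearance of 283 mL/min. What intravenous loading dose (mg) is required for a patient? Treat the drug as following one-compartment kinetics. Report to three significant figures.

1030 mg

LD = Vd × C = 26.50 × 39.00 = 1034 mg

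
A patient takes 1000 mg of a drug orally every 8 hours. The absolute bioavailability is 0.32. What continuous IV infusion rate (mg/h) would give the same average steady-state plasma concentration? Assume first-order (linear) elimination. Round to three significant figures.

40.0 mg/h

Equivalent systemic input: infusion rate = F·D/τ.
Rate = 0.32 × 1000 / 8 = 40.00 mg/h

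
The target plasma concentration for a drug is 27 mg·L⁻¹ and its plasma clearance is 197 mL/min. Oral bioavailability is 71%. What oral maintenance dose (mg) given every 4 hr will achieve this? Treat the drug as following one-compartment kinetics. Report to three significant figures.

CL = 197 mL/min × 60/1000 = 11.82 L/h
At steady state, dose per interval replaces the amount cleared in that interval: F·D/τ = CL·Css.
D = CL × Css × τ / F = 11.82 × 27 × 4 / 0.71 = 1798 mg

1800 mg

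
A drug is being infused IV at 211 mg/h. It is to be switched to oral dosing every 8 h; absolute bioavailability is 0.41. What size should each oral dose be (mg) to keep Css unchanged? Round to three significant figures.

To maintain the same Css, the systemic dosing rate must be unchanged: F·D/τ = infusion rate.
D = rate × τ / F = 211 × 8 / 0.41 = 4117 mg

4120 mg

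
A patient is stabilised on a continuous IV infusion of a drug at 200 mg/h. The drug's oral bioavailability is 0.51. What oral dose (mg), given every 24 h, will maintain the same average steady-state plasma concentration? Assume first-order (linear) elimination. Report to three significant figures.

To maintain the same Css, the systemic dosing rate must be unchanged: F·D/τ = infusion rate.
D = rate × τ / F = 200 × 24 / 0.51 = 9412 mg

9410 mg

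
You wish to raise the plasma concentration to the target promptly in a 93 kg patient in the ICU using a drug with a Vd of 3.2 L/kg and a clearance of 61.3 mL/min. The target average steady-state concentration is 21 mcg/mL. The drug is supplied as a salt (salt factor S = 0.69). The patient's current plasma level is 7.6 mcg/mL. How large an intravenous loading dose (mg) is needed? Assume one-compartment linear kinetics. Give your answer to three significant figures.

5780 mg

Total Vd = 3.2 × 93 = 297.6 L
Concentration deficit ΔC = 21 − 7.6 = 13.40 mg/L
LD = Vd × ΔC / S = 297.6 × 13.40 / 0.69 = 5779 mg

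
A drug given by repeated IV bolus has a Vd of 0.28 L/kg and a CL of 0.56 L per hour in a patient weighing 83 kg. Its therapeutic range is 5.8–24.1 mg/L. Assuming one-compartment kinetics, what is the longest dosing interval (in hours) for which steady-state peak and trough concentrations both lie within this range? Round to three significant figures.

59.1 h

Total Vd = 0.28 × 83 = 23.24 L
k = CL / Vd = 0.5600 / 23.24 = 0.02410 h⁻¹
Between IV bolus doses, concentration decays as C = C₀·e^(−kτ), so C_peak/C_trough = e^(kτ).
τ_max = ln(C_peak/C_trough) / k = ln(24.1/5.8) / 0.02410 = 1.424 / 0.02410 = 59.09 h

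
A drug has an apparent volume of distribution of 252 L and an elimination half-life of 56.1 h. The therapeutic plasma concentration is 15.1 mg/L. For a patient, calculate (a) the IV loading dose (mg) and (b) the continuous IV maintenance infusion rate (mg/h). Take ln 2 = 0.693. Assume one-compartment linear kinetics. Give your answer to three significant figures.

LD = Vd × C = 252.0 × 15.1 = 3805 mg
CL = 0.693 × Vd / t½ = 0.693 × 252.0 / 56.1 = 3.113 L/h
Infusion rate = CL × Css = 3.113 × 15.1 = 47.01 mg/h

(a) 3810 mg; (b) 47.0 mg/h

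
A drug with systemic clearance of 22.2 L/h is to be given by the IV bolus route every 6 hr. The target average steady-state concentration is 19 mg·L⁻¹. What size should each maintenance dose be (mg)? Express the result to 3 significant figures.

2530 mg

D = CL × Css × τ = 22.20 × 19 × 6 = 2531 mg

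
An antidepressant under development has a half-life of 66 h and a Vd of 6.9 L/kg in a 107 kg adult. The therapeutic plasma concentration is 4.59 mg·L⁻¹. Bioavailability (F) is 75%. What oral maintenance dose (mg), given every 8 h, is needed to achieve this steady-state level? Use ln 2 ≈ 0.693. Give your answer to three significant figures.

Vd(total) = 107 kg × 6.9 L/kg = 738.3 L
k = 0.693/66 = 0.01050 h⁻¹, so CL = k·Vd = 0.01050 × 738.3 = 7.752 L/h
D = CL × Css × τ / F = 7.752 × 4.59 × 8 / 0.75 = 379.5 mg

380 mg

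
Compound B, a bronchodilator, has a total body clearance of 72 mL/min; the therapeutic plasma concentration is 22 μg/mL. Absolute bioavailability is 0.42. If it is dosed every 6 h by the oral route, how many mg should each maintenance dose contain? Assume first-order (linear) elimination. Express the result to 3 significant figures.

CL = 72 mL/min = 72 × 0.06 = 4.320 L/h
D = CL × Css × τ / F = 4.320 × 22 × 6 / 0.42 = 1358 mg

1360 mg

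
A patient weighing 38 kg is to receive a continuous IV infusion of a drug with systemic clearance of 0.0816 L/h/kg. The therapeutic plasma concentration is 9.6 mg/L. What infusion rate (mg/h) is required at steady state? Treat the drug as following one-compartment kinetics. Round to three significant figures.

CL = 0.0816 L/h/kg × 38 kg = 3.101 L/h
At steady state, infusion rate equals elimination rate: rate in = CL × Css.
Rate = CL × Css = 3.101 × 9.6 = 29.77 mg/h

29.8 mg/h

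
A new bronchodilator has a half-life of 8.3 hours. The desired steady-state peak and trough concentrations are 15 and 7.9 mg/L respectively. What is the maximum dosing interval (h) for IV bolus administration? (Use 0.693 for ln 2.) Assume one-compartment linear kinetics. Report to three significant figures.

7.68 h

k = 0.693 / t½ = 0.693 / 8.3 = 0.08349 h⁻¹
Between IV bolus doses, concentration decays as C = C₀·e^(−kτ), so C_peak/C_trough = e^(kτ).
τ_max = ln(C_peak/C_trough) / k = ln(15/7.9) / 0.08349 = 0.6412 / 0.08349 = 7.680 h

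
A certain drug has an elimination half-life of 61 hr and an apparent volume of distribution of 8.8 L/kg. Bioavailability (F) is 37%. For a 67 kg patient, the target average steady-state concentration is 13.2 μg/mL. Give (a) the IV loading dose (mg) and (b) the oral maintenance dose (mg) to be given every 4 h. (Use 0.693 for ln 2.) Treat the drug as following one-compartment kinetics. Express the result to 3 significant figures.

(a) 7780 mg; (b) 956 mg

Vd(total) = 67 kg × 8.8 L/kg = 589.6 L
LD = Vd × C = 589.6 × 13.2 = 7783 mg
CL = 0.693 × Vd / t½ = 0.693 × 589.6 / 61 = 6.698 L/h
D = CL × Css × τ / F = 6.698 × 13.2 × 4 / 0.37 = 955.8 mg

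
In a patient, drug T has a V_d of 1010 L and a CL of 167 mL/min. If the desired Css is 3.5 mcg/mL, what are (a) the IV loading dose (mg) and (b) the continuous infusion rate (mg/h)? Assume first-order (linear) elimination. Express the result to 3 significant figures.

Loading: fill Vd to C_target → 1010 L × 3.5 mg/L = 3535 mg
Convert clearance: 167 mL/min × 60 min/h ÷ 1000 mL/L = 10.02 L/h
Maintenance: replace elimination → rate = CL × Css = 10.02 × 3.5 = 35.07 mg/h

(a) 3540 mg; (b) 35.1 mg/h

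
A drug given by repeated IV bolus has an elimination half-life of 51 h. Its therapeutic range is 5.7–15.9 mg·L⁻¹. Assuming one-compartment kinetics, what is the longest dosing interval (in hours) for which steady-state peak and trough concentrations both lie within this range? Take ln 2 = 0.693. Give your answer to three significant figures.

k = 0.693 / t½ = 0.693 / 51 = 0.01359 h⁻¹
Between IV bolus doses, concentration decays as C = C₀·e^(−kτ), so C_peak/C_trough = e^(kτ).
τ_max = ln(C_peak/C_trough) / k = ln(15.9/5.7) / 0.01359 = 1.026 / 0.01359 = 75.50 h

75.5 h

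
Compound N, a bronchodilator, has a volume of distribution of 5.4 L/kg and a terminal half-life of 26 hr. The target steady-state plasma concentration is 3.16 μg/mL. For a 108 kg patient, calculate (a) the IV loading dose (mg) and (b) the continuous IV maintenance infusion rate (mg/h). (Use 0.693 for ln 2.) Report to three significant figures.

(a) 1840 mg; (b) 49.1 mg/h

Vd = 5.4 L/kg × 108 kg = 583.2 L
LD = Vd × C = 583.2 × 3.16 = 1843 mg
CL = 0.693 × Vd / t½ = 0.693 × 583.2 / 26 = 15.54 L/h
Infusion rate = CL × Css = 15.54 × 3.16 = 49.11 mg/h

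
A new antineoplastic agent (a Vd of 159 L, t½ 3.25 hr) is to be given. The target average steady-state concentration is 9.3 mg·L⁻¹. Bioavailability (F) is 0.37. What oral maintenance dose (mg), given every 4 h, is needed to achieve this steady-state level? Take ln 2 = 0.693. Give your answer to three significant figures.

3410 mg

CL = 0.693 × Vd / t½ = 0.693 × 159.0 / 3.25 = 33.90 L/h
D = CL × Css × τ / F = 33.90 × 9.3 × 4 / 0.37 = 3408 mg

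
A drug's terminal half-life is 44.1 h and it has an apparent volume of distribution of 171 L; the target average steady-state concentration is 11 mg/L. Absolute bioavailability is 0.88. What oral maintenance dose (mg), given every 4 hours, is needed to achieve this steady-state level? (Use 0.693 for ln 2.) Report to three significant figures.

CL = 0.693 × Vd / t½ = 0.693 × 171.0 / 44.1 = 2.687 L/h
D = CL × Css × τ / F = 2.687 × 11 × 4 / 0.88 = 134.4 mg

134 mg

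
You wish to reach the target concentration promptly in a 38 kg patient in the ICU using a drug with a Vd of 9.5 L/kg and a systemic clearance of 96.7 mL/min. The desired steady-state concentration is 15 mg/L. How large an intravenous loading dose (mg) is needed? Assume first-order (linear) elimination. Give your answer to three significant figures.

5420 mg

Vd(total) = 38 kg × 9.5 L/kg = 361.0 L
Loading dose depends on Vd (not clearance): it fills the distribution volume.
LD = Vd × C = 361.0 × 15.00 = 5415 mg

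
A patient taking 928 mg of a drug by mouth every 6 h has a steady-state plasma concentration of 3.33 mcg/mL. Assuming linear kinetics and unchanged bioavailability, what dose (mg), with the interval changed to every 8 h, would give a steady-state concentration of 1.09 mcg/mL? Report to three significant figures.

405 mg

For first-order elimination, Css ∝ F·D/(CL·τ); F and CL are unchanged, so Css ∝ D/τ.
D₂ = D₁ × (Css,target / Css,current) × (τ₂/τ₁) = 928 × (1.09/3.33) × (8/6) = 405.0 mg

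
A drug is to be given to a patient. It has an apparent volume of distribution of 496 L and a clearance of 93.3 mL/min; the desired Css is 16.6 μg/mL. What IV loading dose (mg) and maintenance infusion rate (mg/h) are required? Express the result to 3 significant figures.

(a) 8230 mg; (b) 92.9 mg/h

LD = Vd · C_target = 496.0 × 16.6 = 8234 mg
CL = 93.3 mL/min = 93.3 × 0.06 = 5.598 L/h
Infusion rate = 5.598 L/h × 16.6 mg/L = 92.93 mg/h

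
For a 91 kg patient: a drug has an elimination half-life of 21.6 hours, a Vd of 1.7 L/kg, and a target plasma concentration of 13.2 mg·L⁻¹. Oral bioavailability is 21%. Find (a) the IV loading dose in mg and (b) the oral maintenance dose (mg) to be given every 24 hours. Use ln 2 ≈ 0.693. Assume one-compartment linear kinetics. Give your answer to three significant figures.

(a) 2040 mg; (b) 7490 mg

Total Vd = 1.7 × 91 = 154.7 L
LD = Vd × C = 154.7 × 13.2 = 2042 mg
CL = 0.693 × Vd / t½ = 0.693 × 154.7 / 21.6 = 4.963 L/h
D = CL × Css × τ / F = 4.963 × 13.2 × 24 / 0.21 = 7487 mg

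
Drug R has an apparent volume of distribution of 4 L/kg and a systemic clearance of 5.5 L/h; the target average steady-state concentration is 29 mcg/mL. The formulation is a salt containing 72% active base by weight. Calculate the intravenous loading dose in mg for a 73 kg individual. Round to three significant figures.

Total Vd = 4 × 73 = 292.0 L
LD = Vd × C / S = 292.0 × 29.00 / 0.72 = 11760 mg

11800 mg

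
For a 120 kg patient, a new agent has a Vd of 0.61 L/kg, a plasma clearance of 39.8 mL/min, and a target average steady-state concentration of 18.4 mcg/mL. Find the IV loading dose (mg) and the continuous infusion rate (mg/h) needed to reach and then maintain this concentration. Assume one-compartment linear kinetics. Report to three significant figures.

(a) 1350 mg; (b) 43.9 mg/h

Total Vd = 0.61 × 120 = 73.20 L
LD = Vd · C_target = 73.20 × 18.4 = 1347 mg
Convert clearance: 39.8 mL/min × 60 min/h ÷ 1000 mL/L = 2.388 L/h
Maintenance infusion rate = CL × Css = 2.388 × 18.4 = 43.94 mg/h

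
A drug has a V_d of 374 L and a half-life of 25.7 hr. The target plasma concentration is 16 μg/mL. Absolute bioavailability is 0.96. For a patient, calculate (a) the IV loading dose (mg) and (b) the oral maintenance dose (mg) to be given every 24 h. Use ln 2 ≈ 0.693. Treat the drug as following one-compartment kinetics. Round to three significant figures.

LD = Vd × C = 374.0 × 16 = 5984 mg
CL = 0.693 × Vd / t½ = 0.693 × 374.0 / 25.7 = 10.08 L/h
D = CL × Css × τ / F = 10.08 × 16 × 24 / 0.96 = 4032 mg

(a) 5980 mg; (b) 4030 mg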